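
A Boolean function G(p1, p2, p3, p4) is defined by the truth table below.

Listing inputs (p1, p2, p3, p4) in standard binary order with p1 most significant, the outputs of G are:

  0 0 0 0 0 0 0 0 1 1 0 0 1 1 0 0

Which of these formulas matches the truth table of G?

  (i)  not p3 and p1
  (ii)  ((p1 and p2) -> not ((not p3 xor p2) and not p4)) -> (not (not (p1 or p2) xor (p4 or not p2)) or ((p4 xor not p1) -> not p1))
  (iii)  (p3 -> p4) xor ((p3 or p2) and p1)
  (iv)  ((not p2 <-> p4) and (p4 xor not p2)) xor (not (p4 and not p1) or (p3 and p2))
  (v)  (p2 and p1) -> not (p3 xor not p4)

i

(ii) disagrees with G on (0,0,0,0) (formula → 1, table → 0); rule it out.
(iii) disagrees with G on (0,0,0,0) (formula → 1, table → 0); rule it out.
(iv) disagrees with G on (0,0,0,0) (formula → 1, table → 0); rule it out.
(v) disagrees with G on (0,0,0,0) (formula → 1, table → 0); rule it out.
That leaves (i). Evaluating it on every row reproduces the table of G exactly.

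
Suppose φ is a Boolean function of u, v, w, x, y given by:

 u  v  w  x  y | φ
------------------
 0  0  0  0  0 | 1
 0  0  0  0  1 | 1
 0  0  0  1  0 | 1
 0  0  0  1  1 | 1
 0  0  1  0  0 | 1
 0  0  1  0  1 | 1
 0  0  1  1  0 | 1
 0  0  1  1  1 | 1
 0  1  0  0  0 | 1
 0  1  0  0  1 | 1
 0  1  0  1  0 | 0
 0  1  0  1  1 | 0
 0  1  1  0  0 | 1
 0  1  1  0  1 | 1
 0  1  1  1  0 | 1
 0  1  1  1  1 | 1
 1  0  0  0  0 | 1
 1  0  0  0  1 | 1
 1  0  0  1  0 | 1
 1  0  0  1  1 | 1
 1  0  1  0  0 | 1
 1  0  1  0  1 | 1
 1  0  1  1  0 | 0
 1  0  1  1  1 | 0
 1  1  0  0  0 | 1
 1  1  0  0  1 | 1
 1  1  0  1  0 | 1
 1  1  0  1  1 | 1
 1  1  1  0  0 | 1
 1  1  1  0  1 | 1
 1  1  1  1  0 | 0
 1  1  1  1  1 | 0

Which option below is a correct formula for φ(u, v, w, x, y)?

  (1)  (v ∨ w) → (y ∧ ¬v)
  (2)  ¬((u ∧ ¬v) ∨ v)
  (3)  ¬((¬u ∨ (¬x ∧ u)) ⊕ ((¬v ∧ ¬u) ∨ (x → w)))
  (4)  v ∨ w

(1) fails at (0,0,1,0,0): the formula yields 0, φ is 1.
(2) fails at (0,1,0,0,0): the formula yields 0, φ is 1.
(4) fails at (0,0,0,0,0): the formula yields 0, φ is 1.
That leaves (3). Evaluating it on every row reproduces the table of φ exactly.

3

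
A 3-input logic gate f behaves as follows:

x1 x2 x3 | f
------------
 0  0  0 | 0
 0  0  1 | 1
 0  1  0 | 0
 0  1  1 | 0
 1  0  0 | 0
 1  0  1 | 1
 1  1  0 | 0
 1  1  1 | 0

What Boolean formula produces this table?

f(x1, x2, x3) = ((~x1 & ~x2) & x3) | ((x1 & ~x2) & x3)

f=1 on 2 inputs: (0,0,1), (1,0,1). Reading each as a conjunction of literals (¬x1·¬x2·x3, x1·¬x2·x3) and taking the OR gives the canonical DNF.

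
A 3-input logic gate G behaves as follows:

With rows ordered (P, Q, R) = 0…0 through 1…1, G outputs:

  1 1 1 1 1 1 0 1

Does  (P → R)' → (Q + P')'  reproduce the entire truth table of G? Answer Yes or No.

Evaluate (P → R)' → (Q + P')' on each row and compare to G:
  P=0, Q=0, R=0: formula gives 1, G = 1 ✓
  P=0, Q=0, R=1: formula gives 1, G = 1 ✓
  P=0, Q=1, R=0: formula gives 1, G = 1 ✓
  P=0, Q=1, R=1: formula gives 1, G = 1 ✓
  P=1, Q=0, R=0: formula gives 1, G = 1 ✓
  …and likewise for the remaining 3 rows.
No disagreement on any input; they are logically equivalent.

Yes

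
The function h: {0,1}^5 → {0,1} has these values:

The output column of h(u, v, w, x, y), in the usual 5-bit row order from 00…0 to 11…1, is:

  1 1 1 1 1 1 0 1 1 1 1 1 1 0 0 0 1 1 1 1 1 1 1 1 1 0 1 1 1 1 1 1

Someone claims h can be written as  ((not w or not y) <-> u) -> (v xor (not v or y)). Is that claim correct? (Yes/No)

No

Evaluate ((not w or not y) <-> u) -> (v xor (not v or y)) on each row and compare to h:
  u=0, v=0, w=0, x=0, y=0: formula gives 1, h = 1 ✓
  u=0, v=0, w=0, x=0, y=1: formula gives 1, h = 1 ✓
  u=0, v=0, w=0, x=1, y=0: formula gives 1, h = 1 ✓
  u=0, v=0, w=0, x=1, y=1: formula gives 1, h = 1 ✓
  …
  u=0, v=0, w=1, x=1, y=0: formula gives 1, but h = 0 ✗
Row (0,0,1,1,0) is a counterexample, so the formula is not equivalent to h.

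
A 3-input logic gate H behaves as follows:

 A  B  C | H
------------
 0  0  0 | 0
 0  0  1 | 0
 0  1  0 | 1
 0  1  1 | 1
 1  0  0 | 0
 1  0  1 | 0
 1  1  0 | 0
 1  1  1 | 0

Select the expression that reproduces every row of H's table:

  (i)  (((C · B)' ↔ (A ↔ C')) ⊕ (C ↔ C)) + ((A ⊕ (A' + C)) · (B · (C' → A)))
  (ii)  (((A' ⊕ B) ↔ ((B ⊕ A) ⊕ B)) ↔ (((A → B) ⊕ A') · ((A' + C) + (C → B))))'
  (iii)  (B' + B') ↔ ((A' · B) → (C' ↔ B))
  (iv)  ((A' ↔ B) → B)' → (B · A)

ii

(i): at (0,0,0) it gives 1, but H = 0 — eliminated.
(iii): at (0,0,0) it gives 1, but H = 0 — eliminated.
(iv): at (0,0,0) it gives 1, but H = 0 — eliminated.
That leaves (ii). Evaluating it on every row reproduces the table of H exactly.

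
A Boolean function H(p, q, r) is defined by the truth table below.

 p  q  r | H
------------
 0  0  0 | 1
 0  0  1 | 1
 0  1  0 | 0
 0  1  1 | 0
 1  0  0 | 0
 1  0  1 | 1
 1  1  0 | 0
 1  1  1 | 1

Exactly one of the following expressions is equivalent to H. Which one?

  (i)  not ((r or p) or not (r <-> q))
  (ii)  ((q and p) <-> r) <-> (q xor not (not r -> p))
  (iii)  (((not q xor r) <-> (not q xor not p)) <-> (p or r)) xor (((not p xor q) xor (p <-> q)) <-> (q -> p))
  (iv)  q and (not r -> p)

ii

(i) disagrees with H on (0,0,1) (formula → 0, table → 1); rule it out.
(iii) disagrees with H on (1,0,0) (formula → 1, table → 0); rule it out.
(iv) disagrees with H on (0,0,0) (formula → 0, table → 1); rule it out.
That leaves (ii). Evaluating it on every row reproduces the table of H exactly.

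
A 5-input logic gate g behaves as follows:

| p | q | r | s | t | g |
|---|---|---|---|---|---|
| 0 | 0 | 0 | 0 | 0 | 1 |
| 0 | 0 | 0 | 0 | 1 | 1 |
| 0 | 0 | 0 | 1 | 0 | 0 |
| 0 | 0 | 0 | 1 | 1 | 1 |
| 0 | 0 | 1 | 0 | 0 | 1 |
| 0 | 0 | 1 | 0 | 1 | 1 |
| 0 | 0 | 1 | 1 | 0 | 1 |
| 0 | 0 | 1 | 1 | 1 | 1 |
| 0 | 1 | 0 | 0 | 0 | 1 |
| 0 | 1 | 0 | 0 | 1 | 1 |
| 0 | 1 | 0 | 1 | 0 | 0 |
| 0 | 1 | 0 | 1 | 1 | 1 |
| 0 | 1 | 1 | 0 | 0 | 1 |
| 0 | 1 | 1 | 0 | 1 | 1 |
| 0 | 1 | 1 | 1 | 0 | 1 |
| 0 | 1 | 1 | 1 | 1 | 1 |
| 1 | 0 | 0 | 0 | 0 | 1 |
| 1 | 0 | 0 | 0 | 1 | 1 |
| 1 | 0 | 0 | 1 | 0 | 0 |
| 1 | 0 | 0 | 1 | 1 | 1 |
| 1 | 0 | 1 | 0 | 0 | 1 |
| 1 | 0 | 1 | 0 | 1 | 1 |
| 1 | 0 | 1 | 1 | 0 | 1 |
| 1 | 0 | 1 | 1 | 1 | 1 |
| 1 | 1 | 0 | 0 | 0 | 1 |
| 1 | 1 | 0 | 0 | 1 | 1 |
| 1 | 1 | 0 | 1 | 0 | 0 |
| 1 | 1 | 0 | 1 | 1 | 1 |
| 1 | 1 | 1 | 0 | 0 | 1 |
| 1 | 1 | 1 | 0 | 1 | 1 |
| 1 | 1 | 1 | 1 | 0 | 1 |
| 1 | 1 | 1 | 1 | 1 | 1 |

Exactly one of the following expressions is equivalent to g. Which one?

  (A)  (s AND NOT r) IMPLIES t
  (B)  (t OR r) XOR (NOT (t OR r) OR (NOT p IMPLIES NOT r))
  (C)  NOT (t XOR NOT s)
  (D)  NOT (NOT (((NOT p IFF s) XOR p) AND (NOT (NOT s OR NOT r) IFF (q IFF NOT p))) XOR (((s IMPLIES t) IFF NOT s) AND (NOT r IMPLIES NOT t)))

(B) fails at (0,0,0,0,1): the formula yields 0, g is 1.
(C) fails at (0,0,0,0,0): the formula yields 0, g is 1.
(D) fails at (0,0,0,0,1): the formula yields 0, g is 1.
(A) is the remaining candidate, and it agrees with g on all 32 inputs.

A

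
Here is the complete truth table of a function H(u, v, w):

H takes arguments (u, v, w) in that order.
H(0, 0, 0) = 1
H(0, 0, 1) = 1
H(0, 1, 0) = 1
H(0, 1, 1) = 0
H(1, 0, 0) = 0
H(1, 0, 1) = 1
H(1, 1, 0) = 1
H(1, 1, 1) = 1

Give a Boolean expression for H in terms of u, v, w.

H(u, v, w) = NOT (((NOT u AND v) AND w) OR ((u AND NOT v) AND NOT w))

The 0-rows are (0,1,1), (1,0,0). Take each as a conjunction (¬u·v·w, u·¬v·¬w), form their disjunction, and complement — that gives a formula that is 1 everywhere H is.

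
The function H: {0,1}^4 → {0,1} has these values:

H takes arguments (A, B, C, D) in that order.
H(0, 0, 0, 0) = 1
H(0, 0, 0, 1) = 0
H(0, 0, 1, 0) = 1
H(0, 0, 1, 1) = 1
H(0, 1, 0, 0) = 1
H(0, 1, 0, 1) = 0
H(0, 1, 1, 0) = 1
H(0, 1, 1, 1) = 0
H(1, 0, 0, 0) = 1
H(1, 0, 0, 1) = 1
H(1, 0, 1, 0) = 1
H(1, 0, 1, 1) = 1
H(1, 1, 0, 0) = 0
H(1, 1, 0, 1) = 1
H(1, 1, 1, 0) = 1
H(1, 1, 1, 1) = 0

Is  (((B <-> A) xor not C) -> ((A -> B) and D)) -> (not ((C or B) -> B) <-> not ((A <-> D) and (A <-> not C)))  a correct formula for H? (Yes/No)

No

Evaluate (((B <-> A) xor not C) -> ((A -> B) and D)) -> (not ((C or B) -> B) <-> not ((A <-> D) and (A <-> not C))) on each row and compare to H:
  A=0, B=0, C=0, D=0: formula gives 0, but H = 1 ✗
Row (0,0,0,0) is a counterexample, so the formula is not equivalent to H.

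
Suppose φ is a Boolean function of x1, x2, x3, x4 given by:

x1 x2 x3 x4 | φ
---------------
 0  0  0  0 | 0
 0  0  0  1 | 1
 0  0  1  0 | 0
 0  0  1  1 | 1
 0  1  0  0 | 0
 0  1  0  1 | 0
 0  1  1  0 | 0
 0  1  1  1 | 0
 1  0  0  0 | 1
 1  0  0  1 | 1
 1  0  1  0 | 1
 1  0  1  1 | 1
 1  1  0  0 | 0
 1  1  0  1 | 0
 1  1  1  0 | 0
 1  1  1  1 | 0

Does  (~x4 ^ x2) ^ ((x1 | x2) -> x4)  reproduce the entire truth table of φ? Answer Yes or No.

Check the formula against φ row by row:
  x1=0, x2=0, x3=0, x4=0: formula gives 0, φ = 0 ✓
  x1=0, x2=0, x3=0, x4=1: formula gives 1, φ = 1 ✓
  x1=0, x2=0, x3=1, x4=0: formula gives 0, φ = 0 ✓
  x1=0, x2=0, x3=1, x4=1: formula gives 1, φ = 1 ✓
  …and likewise for the remaining 12 rows.
No disagreement on any input; they are logically equivalent.

Yes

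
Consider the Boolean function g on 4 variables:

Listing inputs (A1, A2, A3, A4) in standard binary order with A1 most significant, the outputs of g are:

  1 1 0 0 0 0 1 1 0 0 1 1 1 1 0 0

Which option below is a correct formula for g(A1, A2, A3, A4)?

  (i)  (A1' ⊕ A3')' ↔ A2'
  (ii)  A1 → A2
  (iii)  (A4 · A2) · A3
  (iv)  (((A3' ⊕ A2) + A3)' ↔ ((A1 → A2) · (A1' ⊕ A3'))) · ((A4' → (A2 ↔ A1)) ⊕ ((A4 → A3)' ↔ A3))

i

(ii) disagrees with g on (0,0,1,0) (formula → 1, table → 0); rule it out.
(iii) disagrees with g on (0,0,0,0) (formula → 0, table → 1); rule it out.
(iv) disagrees with g on (0,0,0,0) (formula → 0, table → 1); rule it out.
(i) is the remaining candidate, and it agrees with g on all 16 inputs.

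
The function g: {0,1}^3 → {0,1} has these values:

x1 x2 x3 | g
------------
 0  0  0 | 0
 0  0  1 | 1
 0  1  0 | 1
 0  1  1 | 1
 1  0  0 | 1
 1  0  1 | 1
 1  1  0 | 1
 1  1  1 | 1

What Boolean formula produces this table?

g(x1, x2, x3) = (x1 ∨ x2) ∨ x3

The output is 1 whenever at least one input is 1 — the OR of all inputs.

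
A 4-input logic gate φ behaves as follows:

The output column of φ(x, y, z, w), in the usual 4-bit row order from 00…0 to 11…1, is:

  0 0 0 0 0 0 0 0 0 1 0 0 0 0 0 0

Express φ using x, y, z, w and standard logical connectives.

Only row (1,0,0,1) gives 1. That row's minterm x·¬y·¬z·w is φ directly.

φ(x, y, z, w) = ((x and not y) and not z) and w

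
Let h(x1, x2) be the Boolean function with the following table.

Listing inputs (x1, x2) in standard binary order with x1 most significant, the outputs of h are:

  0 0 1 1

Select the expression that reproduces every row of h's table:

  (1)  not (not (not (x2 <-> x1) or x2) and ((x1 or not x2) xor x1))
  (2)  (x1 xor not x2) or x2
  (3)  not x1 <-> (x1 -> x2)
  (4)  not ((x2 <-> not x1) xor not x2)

4

(1): at (0,1) it gives 1, but h = 0 — eliminated.
(2): at (0,0) it gives 1, but h = 0 — eliminated.
(3): at (0,0) it gives 1, but h = 0 — eliminated.
(4) is the remaining candidate, and it agrees with h on all 4 inputs.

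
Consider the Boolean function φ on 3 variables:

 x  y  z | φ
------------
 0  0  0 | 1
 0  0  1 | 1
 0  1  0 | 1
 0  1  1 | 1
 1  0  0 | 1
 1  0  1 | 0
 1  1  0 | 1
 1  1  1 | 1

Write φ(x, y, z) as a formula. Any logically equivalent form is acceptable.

φ(x, y, z) = NOT ((x AND NOT y) AND z)

Only row (1,0,1) gives 0. So φ is 1 everywhere except there — the complement of the minterm x·¬y·z.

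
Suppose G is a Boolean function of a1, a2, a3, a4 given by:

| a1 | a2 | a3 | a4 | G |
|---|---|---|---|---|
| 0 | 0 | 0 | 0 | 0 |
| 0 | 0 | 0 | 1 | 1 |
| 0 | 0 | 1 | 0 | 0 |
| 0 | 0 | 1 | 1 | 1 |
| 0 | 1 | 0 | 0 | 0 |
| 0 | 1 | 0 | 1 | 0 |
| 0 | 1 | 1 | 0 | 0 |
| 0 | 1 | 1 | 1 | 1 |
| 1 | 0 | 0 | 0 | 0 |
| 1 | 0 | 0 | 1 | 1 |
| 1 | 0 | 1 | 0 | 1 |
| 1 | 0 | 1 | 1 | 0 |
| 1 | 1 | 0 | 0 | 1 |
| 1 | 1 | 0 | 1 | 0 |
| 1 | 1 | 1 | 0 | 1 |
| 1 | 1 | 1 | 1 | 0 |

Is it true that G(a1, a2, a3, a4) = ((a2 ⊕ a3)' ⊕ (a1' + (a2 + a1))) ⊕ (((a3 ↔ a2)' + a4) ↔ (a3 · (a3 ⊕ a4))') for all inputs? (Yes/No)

Check the formula against G row by row:
  a1=0, a2=0, a3=0, a4=0: formula gives 0, G = 0 ✓
  a1=0, a2=0, a3=0, a4=1: formula gives 1, G = 1 ✓
  a1=0, a2=0, a3=1, a4=0: formula gives 1, but G = 0 ✗
Row (0,0,1,0) is a counterexample, so the formula is not equivalent to G.

No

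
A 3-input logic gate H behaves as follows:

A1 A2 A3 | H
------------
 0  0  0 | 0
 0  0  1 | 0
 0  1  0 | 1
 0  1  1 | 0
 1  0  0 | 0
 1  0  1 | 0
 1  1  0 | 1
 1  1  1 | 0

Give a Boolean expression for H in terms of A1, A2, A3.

H(A1, A2, A3) = ((~A1 & A2) & ~A3) | ((A1 & A2) & ~A3)

Collect the rows where H=1 — (0,1,0), (1,1,0) — and write one minterm per row: ¬A1·A2·¬A3, A1·A2·¬A3. Their union (logical OR) reproduces the table exactly.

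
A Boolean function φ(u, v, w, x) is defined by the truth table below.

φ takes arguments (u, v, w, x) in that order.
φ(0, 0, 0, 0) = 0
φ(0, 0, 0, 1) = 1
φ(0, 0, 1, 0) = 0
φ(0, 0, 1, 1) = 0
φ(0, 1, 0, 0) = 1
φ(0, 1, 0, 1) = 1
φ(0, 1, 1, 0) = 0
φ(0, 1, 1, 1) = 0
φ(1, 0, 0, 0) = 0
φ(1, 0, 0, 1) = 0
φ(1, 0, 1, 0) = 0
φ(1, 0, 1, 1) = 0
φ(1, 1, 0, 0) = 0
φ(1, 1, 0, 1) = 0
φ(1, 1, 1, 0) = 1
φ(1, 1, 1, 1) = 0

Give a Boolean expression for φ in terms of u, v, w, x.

Collect the rows where φ=1 — (0,0,0,1), (0,1,0,0), (0,1,0,1), (1,1,1,0) — and write one minterm per row: ¬u·¬v·¬w·x, ¬u·v·¬w·¬x, ¬u·v·¬w·x, u·v·w·¬x. Their union (logical OR) reproduces the table exactly.

φ(u, v, w, x) = (((((¬u ∧ ¬v) ∧ ¬w) ∧ x) ∨ (((¬u ∧ v) ∧ ¬w) ∧ ¬x)) ∨ (((¬u ∧ v) ∧ ¬w) ∧ x)) ∨ (((u ∧ v) ∧ w) ∧ ¬x)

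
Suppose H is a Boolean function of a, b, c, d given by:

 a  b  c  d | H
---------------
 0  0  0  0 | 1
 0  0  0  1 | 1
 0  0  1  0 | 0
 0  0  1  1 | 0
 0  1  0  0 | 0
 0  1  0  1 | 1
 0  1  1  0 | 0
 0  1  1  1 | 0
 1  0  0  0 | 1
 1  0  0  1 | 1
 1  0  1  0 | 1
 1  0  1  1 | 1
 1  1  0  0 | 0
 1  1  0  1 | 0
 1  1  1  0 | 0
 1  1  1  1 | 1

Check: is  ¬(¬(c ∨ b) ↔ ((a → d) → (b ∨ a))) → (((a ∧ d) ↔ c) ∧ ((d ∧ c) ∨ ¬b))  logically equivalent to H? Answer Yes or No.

Evaluate ¬(¬(c ∨ b) ↔ ((a → d) → (b ∨ a))) → (((a ∧ d) ↔ c) ∧ ((d ∧ c) ∨ ¬b)) on each row and compare to H:
  a=0, b=0, c=0, d=0: formula gives 1, H = 1 ✓
  a=0, b=0, c=0, d=1: formula gives 1, H = 1 ✓
  a=0, b=0, c=1, d=0: formula gives 1, but H = 0 ✗
Row (0,0,1,0) is a counterexample, so the formula is not equivalent to H.

No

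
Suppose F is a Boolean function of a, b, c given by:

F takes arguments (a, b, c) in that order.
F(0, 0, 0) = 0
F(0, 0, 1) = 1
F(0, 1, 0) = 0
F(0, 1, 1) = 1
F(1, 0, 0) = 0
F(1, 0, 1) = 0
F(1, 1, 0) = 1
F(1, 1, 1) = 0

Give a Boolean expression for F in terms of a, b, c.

F(a, b, c) = (((not a and not b) and c) or ((not a and b) and c)) or ((a and b) and not c)

The 1-rows are (0,0,1), (0,1,1), (1,1,0). Each contributes one minterm — ¬a·¬b·c; ¬a·b·c; a·b·¬c — and their disjunction is a sum-of-products form of F.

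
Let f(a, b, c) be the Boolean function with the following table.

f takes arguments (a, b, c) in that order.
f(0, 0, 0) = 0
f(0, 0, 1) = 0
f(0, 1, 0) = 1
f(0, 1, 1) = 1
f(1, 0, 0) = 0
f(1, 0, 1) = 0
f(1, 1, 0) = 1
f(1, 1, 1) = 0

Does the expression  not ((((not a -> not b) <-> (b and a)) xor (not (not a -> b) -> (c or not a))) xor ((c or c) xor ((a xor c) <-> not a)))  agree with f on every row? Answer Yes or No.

No

Check the formula against f row by row:
  a=0, b=0, c=0: formula gives 0, f = 0 ✓
  a=0, b=0, c=1: formula gives 0, f = 0 ✓
  a=0, b=1, c=0: formula gives 1, f = 1 ✓
  a=0, b=1, c=1: formula gives 1, f = 1 ✓
  a=1, b=0, c=0: formula gives 0, f = 0 ✓
  …
  a=1, b=1, c=1: formula gives 1, but f = 0 ✗
A single disagreement suffices: at (1,1,1) they differ, so the formula does not compute f.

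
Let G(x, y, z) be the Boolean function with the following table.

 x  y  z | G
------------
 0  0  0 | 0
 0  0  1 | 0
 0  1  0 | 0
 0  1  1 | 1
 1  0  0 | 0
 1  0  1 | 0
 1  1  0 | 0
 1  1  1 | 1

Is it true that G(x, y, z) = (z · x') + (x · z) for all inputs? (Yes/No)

Check the formula against G row by row:
  x=0, y=0, z=0: formula gives 0, G = 0 ✓
  x=0, y=0, z=1: formula gives 1, but G = 0 ✗
Since they disagree at (0,0,1), the expression is not a correct formula for G.

No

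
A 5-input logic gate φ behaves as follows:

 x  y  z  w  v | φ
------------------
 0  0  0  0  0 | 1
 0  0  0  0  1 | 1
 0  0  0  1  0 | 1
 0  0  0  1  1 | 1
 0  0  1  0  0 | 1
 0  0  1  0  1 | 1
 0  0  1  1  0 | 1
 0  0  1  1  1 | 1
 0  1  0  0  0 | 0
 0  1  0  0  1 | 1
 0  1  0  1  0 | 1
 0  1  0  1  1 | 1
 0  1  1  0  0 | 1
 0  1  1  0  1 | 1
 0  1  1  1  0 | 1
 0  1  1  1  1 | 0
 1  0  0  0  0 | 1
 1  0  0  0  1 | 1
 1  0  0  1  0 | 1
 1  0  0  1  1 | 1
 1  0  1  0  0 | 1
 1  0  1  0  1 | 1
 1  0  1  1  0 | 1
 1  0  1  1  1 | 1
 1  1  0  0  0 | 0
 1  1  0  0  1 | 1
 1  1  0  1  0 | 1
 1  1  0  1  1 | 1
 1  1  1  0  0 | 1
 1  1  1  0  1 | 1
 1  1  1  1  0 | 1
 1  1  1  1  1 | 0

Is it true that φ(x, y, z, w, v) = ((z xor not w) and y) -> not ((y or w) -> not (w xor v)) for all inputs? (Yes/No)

Evaluate ((z xor not w) and y) -> not ((y or w) -> not (w xor v)) on each row and compare to φ:
  x=0, y=0, z=0, w=0, v=0: formula gives 1, φ = 1 ✓
  x=0, y=0, z=0, w=0, v=1: formula gives 1, φ = 1 ✓
  x=0, y=0, z=0, w=1, v=0: formula gives 1, φ = 1 ✓
  x=0, y=0, z=0, w=1, v=1: formula gives 1, φ = 1 ✓
  …and likewise for the remaining 28 rows.
Every row agrees, so the formula is equivalent.

Yes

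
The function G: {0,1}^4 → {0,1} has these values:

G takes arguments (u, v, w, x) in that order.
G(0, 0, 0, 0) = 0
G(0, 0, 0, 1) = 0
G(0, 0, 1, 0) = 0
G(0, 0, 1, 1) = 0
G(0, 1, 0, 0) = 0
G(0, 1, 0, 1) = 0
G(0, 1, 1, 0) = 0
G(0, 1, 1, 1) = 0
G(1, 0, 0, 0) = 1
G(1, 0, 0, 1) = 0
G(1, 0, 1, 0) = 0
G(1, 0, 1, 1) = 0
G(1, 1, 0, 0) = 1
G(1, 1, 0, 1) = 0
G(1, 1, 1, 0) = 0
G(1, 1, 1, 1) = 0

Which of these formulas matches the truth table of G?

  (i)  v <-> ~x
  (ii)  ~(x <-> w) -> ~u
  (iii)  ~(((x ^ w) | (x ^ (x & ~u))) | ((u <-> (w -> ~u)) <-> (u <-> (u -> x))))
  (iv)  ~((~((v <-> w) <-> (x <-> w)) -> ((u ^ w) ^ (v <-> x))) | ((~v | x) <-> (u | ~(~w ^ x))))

iii

(i) disagrees with G on (0,0,0,1) (formula → 1, table → 0); rule it out.
(ii) disagrees with G on (0,0,0,0) (formula → 1, table → 0); rule it out.
(iv) disagrees with G on (1,0,0,0) (formula → 0, table → 1); rule it out.
Only (iii) survives; checking it on all 16 rows confirms it matches G.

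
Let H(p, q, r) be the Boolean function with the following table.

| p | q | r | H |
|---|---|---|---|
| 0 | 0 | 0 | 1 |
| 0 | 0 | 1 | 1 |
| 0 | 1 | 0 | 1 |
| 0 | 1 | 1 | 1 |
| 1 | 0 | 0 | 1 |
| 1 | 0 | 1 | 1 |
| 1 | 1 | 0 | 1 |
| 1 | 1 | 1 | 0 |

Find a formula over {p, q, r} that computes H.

H(p, q, r) = not ((p and q) and r)

The output is 0 only when every input is 1 — NAND of all inputs.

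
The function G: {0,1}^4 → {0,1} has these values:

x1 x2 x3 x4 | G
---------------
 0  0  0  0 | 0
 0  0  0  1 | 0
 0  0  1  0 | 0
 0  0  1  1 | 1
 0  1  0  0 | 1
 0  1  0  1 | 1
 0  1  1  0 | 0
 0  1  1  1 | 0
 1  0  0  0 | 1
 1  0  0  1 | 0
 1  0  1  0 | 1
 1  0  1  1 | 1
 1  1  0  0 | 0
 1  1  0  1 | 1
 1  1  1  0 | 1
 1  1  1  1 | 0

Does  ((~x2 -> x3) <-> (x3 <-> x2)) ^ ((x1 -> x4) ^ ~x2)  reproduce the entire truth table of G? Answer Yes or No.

No

Check the formula against G row by row:
  x1=0, x2=0, x3=0, x4=0: formula gives 0, G = 0 ✓
  x1=0, x2=0, x3=0, x4=1: formula gives 0, G = 0 ✓
  x1=0, x2=0, x3=1, x4=0: formula gives 0, G = 0 ✓
  x1=0, x2=0, x3=1, x4=1: formula gives 0, but G = 1 ✗
Since they disagree at (0,0,1,1), the expression is not a correct formula for G.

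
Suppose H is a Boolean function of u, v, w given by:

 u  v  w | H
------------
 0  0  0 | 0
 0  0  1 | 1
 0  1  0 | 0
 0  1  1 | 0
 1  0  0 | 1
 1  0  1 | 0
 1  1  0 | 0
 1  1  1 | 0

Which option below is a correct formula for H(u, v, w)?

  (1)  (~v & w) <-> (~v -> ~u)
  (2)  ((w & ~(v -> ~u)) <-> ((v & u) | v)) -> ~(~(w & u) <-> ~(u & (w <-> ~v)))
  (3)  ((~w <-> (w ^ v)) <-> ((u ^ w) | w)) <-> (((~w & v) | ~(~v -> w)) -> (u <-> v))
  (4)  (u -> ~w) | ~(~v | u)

1

(2): at (0,0,1) it gives 0, but H = 1 — eliminated.
(3): at (0,0,0) it gives 1, but H = 0 — eliminated.
(4): at (0,0,0) it gives 1, but H = 0 — eliminated.
Only (1) survives; checking it on all 8 rows confirms it matches H.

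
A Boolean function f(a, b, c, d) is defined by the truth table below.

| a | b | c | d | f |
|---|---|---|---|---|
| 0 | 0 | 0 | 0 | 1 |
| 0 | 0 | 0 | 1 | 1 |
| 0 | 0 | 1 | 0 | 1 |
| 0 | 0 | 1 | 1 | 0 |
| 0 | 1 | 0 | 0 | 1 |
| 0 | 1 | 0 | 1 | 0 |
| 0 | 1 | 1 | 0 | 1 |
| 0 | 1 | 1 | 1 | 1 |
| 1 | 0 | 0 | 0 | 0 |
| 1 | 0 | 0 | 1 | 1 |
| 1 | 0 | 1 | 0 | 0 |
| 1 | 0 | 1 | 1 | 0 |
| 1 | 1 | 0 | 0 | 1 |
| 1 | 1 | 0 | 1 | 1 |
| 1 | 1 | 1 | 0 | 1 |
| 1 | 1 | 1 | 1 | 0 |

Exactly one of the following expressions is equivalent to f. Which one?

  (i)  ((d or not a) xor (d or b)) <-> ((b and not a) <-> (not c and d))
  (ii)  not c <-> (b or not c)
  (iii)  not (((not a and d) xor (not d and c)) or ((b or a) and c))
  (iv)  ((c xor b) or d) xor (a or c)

(ii): at (0,0,1,1) it gives 1, but f = 0 — eliminated.
(iii): at (0,0,0,1) it gives 0, but f = 1 — eliminated.
(iv): at (0,0,0,0) it gives 0, but f = 1 — eliminated.
(i) is the remaining candidate, and it agrees with f on all 16 inputs.

i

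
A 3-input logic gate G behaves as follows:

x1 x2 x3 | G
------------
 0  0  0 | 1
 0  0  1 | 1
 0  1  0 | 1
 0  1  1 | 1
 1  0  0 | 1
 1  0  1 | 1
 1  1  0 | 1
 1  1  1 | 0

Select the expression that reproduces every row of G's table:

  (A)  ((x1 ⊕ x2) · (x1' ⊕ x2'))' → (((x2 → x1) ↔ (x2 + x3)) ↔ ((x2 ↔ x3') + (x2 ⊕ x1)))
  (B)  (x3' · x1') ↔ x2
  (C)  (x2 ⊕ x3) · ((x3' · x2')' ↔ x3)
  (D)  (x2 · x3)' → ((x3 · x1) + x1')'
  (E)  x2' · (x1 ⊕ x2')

(B): at (0,0,0) it gives 0, but G = 1 — eliminated.
(C): at (0,0,0) it gives 0, but G = 1 — eliminated.
(D): at (0,0,0) it gives 0, but G = 1 — eliminated.
(E): at (0,1,0) it gives 0, but G = 1 — eliminated.
(A) is the remaining candidate, and it agrees with G on all 8 inputs.

A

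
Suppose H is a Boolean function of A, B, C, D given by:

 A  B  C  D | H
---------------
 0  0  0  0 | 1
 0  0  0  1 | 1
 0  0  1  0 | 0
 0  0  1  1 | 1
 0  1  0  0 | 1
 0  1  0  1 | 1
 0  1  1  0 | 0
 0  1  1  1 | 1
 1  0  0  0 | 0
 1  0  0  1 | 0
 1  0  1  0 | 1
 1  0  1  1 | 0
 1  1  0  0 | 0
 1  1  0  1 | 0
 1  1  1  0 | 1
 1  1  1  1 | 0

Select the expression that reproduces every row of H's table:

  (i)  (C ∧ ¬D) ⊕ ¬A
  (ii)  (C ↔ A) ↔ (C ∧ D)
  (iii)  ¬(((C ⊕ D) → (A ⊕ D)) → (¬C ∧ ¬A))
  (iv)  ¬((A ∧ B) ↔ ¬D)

i

(ii) disagrees with H on (0,0,0,0) (formula → 0, table → 1); rule it out.
(iii) disagrees with H on (0,0,0,0) (formula → 0, table → 1); rule it out.
(iv) disagrees with H on (0,0,0,1) (formula → 0, table → 1); rule it out.
That leaves (i). Evaluating it on every row reproduces the table of H exactly.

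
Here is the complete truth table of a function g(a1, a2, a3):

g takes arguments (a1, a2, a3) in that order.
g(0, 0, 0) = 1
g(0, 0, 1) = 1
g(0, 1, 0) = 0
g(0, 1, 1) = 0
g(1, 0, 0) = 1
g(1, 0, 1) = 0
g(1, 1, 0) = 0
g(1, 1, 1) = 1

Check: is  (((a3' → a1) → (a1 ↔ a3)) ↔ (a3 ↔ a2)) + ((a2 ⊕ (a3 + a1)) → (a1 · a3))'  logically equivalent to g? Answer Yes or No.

No

Evaluate (((a3' → a1) → (a1 ↔ a3)) ↔ (a3 ↔ a2)) + ((a2 ⊕ (a3 + a1)) → (a1 · a3))' on each row and compare to g:
  a1=0, a2=0, a3=0: formula gives 1, g = 1 ✓
  a1=0, a2=0, a3=1: formula gives 1, g = 1 ✓
  a1=0, a2=1, a3=0: formula gives 1, but g = 0 ✗
Since they disagree at (0,1,0), the expression is not a correct formula for g.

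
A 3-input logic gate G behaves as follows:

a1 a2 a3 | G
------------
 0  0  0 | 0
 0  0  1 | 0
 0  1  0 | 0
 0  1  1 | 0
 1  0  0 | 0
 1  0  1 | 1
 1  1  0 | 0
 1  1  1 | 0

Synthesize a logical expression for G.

G(a1, a2, a3) = (a1 AND NOT a2) AND a3

Only row (1,0,1) gives 1. That row's minterm a1·¬a2·a3 is G directly.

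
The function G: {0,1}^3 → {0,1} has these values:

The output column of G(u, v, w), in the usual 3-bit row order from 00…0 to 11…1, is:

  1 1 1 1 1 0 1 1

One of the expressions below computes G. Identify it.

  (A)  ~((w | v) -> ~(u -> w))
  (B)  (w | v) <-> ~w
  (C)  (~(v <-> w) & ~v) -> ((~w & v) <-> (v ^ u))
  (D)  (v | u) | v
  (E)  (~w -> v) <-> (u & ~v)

(A) disagrees with G on (0,0,0) (formula → 0, table → 1); rule it out.
(B) disagrees with G on (0,0,0) (formula → 0, table → 1); rule it out.
(D) disagrees with G on (0,0,0) (formula → 0, table → 1); rule it out.
(E) disagrees with G on (0,0,1) (formula → 0, table → 1); rule it out.
Only (C) survives; checking it on all 8 rows confirms it matches G.

C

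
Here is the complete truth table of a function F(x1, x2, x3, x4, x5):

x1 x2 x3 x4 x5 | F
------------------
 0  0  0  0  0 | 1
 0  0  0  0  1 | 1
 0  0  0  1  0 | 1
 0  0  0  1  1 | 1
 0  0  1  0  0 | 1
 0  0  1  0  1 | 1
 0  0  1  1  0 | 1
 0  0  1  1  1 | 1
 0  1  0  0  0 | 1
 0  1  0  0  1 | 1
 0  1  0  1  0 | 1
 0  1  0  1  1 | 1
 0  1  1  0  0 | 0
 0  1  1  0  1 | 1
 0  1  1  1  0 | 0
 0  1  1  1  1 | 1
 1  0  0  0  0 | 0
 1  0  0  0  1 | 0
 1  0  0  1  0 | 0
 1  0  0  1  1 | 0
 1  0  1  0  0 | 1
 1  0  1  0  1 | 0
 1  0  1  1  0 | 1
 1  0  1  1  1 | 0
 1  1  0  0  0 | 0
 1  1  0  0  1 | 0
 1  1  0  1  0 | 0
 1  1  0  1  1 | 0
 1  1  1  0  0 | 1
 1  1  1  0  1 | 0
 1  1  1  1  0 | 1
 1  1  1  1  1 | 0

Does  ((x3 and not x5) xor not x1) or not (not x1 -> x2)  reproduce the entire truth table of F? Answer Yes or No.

Yes

Check the formula against F row by row:
  x1=0, x2=0, x3=0, x4=0, x5=0: formula gives 1, F = 1 ✓
  x1=0, x2=0, x3=0, x4=0, x5=1: formula gives 1, F = 1 ✓
  x1=0, x2=0, x3=0, x4=1, x5=0: formula gives 1, F = 1 ✓
  x1=0, x2=0, x3=0, x4=1, x5=1: formula gives 1, F = 1 ✓
  … (the remaining 28 rows also agree.)
All 32 rows match — the expression computes F exactly.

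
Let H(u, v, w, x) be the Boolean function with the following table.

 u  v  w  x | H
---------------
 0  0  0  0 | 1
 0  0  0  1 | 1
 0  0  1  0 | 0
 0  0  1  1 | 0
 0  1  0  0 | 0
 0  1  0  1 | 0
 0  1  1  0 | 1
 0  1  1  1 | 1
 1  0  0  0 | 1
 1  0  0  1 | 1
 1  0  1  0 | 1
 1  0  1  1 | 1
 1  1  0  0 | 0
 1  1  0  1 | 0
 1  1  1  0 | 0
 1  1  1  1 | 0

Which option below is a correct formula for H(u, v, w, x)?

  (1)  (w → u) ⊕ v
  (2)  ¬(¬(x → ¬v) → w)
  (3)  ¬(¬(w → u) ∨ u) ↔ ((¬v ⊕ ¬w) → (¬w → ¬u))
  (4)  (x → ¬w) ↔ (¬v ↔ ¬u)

(2) disagrees with H on (0,0,0,0) (formula → 0, table → 1); rule it out.
(3) disagrees with H on (0,1,0,0) (formula → 1, table → 0); rule it out.
(4) disagrees with H on (0,0,1,0) (formula → 1, table → 0); rule it out.
Only (1) survives; checking it on all 16 rows confirms it matches H.

1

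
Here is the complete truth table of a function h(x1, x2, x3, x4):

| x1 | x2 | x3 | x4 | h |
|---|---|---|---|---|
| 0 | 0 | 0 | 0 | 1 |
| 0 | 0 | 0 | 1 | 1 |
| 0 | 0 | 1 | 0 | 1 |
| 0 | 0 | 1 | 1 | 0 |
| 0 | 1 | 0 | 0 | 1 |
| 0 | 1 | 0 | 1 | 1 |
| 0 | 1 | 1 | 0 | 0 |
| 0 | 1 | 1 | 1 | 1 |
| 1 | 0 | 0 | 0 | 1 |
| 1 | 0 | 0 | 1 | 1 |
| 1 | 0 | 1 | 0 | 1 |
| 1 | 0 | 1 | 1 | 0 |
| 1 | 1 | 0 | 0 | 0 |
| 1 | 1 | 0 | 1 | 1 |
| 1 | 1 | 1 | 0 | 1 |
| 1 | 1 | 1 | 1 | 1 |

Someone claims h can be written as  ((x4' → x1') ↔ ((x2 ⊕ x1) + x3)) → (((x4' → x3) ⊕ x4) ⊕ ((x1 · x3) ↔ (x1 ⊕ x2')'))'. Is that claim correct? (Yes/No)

Yes

Evaluate ((x4' → x1') ↔ ((x2 ⊕ x1) + x3)) → (((x4' → x3) ⊕ x4) ⊕ ((x1 · x3) ↔ (x1 ⊕ x2')'))' on each row and compare to h:
  x1=0, x2=0, x3=0, x4=0: formula gives 1, h = 1 ✓
  x1=0, x2=0, x3=0, x4=1: formula gives 1, h = 1 ✓
  x1=0, x2=0, x3=1, x4=0: formula gives 1, h = 1 ✓
  x1=0, x2=0, x3=1, x4=1: formula gives 0, h = 0 ✓
  … (the remaining 12 rows also agree.)
No disagreement on any input; they are logically equivalent.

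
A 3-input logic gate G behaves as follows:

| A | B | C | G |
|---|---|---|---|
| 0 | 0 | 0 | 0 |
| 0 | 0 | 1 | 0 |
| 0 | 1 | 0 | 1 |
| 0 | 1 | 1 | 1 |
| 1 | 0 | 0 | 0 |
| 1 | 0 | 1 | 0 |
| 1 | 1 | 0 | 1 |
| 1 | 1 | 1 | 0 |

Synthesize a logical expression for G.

The 1-rows are (0,1,0), (0,1,1), (1,1,0). Each contributes one minterm — ¬A·B·¬C; ¬A·B·C; A·B·¬C — and their disjunction is a sum-of-products form of G.

G(A, B, C) = (((A' · B) · C') + ((A' · B) · C)) + ((A · B) · C')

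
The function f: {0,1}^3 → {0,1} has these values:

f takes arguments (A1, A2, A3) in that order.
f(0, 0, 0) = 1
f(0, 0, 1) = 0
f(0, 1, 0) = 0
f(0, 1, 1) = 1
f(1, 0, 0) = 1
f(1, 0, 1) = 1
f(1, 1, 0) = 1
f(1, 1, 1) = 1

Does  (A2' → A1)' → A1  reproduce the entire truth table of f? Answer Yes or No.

No

Test each input against both f and the formula:
  A1=0, A2=0, A3=0: formula gives 0, but f = 1 ✗
Since they disagree at (0,0,0), the expression is not a correct formula for f.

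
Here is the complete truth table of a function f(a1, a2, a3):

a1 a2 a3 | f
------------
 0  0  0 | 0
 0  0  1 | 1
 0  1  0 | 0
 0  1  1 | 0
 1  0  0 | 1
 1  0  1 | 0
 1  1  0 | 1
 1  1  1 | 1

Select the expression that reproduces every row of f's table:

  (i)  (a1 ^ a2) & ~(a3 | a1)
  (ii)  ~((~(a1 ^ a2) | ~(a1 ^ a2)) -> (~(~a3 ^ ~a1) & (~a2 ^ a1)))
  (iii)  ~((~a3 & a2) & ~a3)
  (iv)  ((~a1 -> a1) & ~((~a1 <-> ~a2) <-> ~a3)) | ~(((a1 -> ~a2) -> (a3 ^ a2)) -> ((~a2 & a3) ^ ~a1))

iv

(i) disagrees with f on (0,0,1) (formula → 0, table → 1); rule it out.
(ii) disagrees with f on (1,0,0) (formula → 0, table → 1); rule it out.
(iii) disagrees with f on (0,0,0) (formula → 1, table → 0); rule it out.
That leaves (iv). Evaluating it on every row reproduces the table of f exactly.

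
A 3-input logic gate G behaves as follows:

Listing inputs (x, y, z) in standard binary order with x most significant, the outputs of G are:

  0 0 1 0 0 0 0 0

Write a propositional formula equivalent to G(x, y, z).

G(x, y, z) = (x' · y) · z'

G is 1 on exactly one input, (0,1,0), whose minterm is ¬x·y·¬z. So G is just that conjunction.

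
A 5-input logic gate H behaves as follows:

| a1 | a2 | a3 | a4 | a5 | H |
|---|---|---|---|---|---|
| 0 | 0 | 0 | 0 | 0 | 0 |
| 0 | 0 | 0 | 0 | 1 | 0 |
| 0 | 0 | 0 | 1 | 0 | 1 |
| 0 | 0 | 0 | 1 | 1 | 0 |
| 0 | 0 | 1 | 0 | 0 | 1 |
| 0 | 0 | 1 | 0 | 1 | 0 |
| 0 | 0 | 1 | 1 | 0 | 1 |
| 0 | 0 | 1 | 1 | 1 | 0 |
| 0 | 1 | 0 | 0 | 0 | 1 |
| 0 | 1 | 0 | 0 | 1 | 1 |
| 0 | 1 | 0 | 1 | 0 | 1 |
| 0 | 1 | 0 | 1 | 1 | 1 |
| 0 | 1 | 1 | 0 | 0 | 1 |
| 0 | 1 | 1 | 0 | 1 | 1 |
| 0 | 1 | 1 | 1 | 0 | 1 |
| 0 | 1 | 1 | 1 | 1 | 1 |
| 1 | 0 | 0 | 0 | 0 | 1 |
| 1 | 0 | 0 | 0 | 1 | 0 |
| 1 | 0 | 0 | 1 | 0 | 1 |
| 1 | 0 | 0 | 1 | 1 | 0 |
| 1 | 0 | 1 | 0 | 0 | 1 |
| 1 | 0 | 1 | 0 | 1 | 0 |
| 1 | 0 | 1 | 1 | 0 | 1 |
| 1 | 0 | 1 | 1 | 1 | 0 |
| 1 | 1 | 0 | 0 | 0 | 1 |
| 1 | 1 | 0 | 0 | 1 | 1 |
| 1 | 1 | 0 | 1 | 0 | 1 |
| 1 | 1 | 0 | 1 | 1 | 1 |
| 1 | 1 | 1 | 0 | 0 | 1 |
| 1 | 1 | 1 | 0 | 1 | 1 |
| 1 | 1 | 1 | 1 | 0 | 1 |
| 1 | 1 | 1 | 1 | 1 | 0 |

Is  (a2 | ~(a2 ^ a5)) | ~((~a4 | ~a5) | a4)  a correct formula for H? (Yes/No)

Evaluate (a2 | ~(a2 ^ a5)) | ~((~a4 | ~a5) | a4) on each row and compare to H:
  a1=0, a2=0, a3=0, a4=0, a5=0: formula gives 1, but H = 0 ✗
Row (0,0,0,0,0) is a counterexample, so the formula is not equivalent to H.

No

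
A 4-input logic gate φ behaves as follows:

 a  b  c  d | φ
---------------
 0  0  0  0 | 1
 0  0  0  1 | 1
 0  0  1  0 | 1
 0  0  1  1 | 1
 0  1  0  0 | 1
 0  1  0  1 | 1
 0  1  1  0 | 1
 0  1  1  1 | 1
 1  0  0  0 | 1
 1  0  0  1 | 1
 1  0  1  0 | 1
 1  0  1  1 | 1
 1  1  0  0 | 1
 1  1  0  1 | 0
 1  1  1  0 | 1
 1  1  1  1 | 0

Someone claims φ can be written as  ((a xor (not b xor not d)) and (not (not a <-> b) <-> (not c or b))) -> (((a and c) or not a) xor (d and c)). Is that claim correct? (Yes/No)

Yes

Evaluate ((a xor (not b xor not d)) and (not (not a <-> b) <-> (not c or b))) -> (((a and c) or not a) xor (d and c)) on each row and compare to φ:
  a=0, b=0, c=0, d=0: formula gives 1, φ = 1 ✓
  a=0, b=0, c=0, d=1: formula gives 1, φ = 1 ✓
  a=0, b=0, c=1, d=0: formula gives 1, φ = 1 ✓
  a=0, b=0, c=1, d=1: formula gives 1, φ = 1 ✓
  …and likewise for the remaining 12 rows.
Every row agrees, so the formula is equivalent.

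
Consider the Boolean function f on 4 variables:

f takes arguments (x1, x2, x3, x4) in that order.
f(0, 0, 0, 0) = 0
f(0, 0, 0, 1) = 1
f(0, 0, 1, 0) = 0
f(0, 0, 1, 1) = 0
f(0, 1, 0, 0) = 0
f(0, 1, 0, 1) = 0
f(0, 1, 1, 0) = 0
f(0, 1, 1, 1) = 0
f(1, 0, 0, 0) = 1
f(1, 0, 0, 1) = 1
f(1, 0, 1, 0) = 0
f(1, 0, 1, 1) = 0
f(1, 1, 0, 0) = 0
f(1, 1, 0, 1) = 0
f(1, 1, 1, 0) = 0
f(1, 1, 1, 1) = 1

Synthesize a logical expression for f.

The 1-rows are (0,0,0,1), (1,0,0,0), (1,0,0,1), (1,1,1,1). Each contributes one minterm — ¬x1·¬x2·¬x3·x4; x1·¬x2·¬x3·¬x4; x1·¬x2·¬x3·x4; x1·x2·x3·x4 — and their disjunction is a sum-of-products form of f.

f(x1, x2, x3, x4) = (((((~x1 & ~x2) & ~x3) & x4) | (((x1 & ~x2) & ~x3) & ~x4)) | (((x1 & ~x2) & ~x3) & x4)) | (((x1 & x2) & x3) & x4)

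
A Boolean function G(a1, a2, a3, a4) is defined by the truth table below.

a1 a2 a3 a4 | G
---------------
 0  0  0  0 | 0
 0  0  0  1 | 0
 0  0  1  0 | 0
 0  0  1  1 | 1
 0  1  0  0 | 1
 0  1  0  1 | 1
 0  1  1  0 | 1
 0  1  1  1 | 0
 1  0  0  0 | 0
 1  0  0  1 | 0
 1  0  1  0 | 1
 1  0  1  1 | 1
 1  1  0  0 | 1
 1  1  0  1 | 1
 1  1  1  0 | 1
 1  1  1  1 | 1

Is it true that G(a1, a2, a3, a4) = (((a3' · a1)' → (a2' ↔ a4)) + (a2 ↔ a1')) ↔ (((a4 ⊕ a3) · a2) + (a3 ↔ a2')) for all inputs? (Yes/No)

No

Test each input against both G and the formula:
  a1=0, a2=0, a3=0, a4=0: formula gives 1, but G = 0 ✗
A single disagreement suffices: at (0,0,0,0) they differ, so the formula does not compute G.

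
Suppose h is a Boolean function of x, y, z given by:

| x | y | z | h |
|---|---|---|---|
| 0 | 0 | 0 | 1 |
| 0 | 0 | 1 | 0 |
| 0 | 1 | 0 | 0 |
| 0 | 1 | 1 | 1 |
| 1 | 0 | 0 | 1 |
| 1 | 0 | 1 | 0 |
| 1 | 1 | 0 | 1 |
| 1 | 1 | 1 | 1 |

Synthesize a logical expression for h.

h(x, y, z) = ~((((~x & ~y) & z) | ((~x & y) & ~z)) | ((x & ~y) & z))

h is 0 on only 3 rows — (0,0,1), (0,1,0), (1,0,1). Writing each as a minterm (¬x·¬y·z, ¬x·y·¬z, x·¬y·z) and OR-ing them characterizes exactly where h=0, so h is the negation of that disjunction.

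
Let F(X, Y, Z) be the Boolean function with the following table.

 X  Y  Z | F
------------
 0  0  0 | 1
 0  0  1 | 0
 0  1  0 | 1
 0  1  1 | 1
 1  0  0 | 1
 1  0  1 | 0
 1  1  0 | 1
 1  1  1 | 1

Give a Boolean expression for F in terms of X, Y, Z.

F(X, Y, Z) = ¬(((¬X ∧ ¬Y) ∧ Z) ∨ ((X ∧ ¬Y) ∧ Z))

F is 0 on only 2 rows — (0,0,1), (1,0,1). Writing each as a minterm (¬X·¬Y·Z, X·¬Y·Z) and OR-ing them characterizes exactly where F=0, so F is the negation of that disjunction.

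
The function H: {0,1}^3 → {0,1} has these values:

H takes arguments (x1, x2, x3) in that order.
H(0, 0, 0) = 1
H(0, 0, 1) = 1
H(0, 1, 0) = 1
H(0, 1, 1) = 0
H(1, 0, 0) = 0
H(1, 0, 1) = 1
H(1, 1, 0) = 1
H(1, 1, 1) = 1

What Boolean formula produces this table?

H is 0 on only 2 rows — (0,1,1), (1,0,0). Writing each as a minterm (¬x1·x2·x3, x1·¬x2·¬x3) and OR-ing them characterizes exactly where H=0, so H is the negation of that disjunction.

H(x1, x2, x3) = (((x1' · x2) · x3) + ((x1 · x2') · x3'))'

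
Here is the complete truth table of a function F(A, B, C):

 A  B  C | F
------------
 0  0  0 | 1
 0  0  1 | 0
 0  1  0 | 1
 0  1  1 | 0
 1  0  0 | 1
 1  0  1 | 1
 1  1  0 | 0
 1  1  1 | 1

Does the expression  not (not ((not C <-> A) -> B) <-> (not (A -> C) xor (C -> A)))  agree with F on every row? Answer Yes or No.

No

Test each input against both F and the formula:
  A=0, B=0, C=0: formula gives 1, F = 1 ✓
  A=0, B=0, C=1: formula gives 1, but F = 0 ✗
Row (0,0,1) is a counterexample, so the formula is not equivalent to F.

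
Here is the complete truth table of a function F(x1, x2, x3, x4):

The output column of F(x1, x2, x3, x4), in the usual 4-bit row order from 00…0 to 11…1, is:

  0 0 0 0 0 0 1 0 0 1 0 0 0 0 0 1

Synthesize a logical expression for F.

F(x1, x2, x3, x4) = ((((not x1 and x2) and x3) and not x4) or (((x1 and not x2) and not x3) and x4)) or (((x1 and x2) and x3) and x4)

F=1 on 3 inputs: (0,1,1,0), (1,0,0,1), (1,1,1,1). Reading each as a conjunction of literals (¬x1·x2·x3·¬x4, x1·¬x2·¬x3·x4, x1·x2·x3·x4) and taking the OR gives the canonical DNF.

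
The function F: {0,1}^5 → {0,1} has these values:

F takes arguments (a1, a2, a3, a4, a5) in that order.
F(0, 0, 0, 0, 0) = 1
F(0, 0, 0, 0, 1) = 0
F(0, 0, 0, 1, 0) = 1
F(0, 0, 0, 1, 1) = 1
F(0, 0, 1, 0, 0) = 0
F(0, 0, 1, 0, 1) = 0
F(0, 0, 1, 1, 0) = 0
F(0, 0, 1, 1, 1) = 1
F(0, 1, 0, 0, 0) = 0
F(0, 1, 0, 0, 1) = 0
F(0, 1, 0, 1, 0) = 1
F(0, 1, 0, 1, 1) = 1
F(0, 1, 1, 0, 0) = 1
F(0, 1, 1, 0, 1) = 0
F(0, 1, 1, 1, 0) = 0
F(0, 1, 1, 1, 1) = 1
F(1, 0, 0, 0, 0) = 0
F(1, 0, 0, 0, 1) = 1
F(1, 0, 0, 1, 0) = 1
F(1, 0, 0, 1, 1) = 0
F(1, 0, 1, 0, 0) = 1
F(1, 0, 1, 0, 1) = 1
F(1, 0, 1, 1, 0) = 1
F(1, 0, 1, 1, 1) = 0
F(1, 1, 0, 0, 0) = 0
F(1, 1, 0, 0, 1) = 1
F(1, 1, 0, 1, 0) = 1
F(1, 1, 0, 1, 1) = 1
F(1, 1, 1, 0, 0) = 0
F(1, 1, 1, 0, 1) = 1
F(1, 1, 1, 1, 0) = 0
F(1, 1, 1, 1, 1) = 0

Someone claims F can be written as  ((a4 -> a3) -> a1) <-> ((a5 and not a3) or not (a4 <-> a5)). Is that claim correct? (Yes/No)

No

Check the formula against F row by row:
  a1=0, a2=0, a3=0, a4=0, a5=0: formula gives 1, F = 1 ✓
  a1=0, a2=0, a3=0, a4=0, a5=1: formula gives 0, F = 0 ✓
  a1=0, a2=0, a3=0, a4=1, a5=0: formula gives 1, F = 1 ✓
  a1=0, a2=0, a3=0, a4=1, a5=1: formula gives 1, F = 1 ✓
  a1=0, a2=0, a3=1, a4=0, a5=0: formula gives 1, but F = 0 ✗
Row (0,0,1,0,0) is a counterexample, so the formula is not equivalent to F.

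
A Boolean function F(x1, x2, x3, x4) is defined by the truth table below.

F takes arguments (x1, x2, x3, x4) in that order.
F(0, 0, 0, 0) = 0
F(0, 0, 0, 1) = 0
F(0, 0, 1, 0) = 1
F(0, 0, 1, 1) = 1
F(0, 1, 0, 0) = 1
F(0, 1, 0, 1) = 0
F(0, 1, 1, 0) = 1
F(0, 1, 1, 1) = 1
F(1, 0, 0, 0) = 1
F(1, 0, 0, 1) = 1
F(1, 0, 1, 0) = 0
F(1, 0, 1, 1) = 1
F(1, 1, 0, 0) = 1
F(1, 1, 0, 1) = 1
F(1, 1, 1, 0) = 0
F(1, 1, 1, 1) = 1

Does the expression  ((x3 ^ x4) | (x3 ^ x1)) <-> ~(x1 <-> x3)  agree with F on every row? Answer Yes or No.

Check the formula against F row by row:
  x1=0, x2=0, x3=0, x4=0: formula gives 1, but F = 0 ✗
Since they disagree at (0,0,0,0), the expression is not a correct formula for F.

No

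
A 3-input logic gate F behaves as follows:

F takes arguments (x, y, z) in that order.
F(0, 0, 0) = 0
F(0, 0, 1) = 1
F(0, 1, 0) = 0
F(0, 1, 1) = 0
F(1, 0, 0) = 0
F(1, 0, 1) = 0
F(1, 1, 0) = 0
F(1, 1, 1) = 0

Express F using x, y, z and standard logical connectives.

F is 1 on exactly one input, (0,0,1), whose minterm is ¬x·¬y·z. So F is just that conjunction.

F(x, y, z) = (¬x ∧ ¬y) ∧ z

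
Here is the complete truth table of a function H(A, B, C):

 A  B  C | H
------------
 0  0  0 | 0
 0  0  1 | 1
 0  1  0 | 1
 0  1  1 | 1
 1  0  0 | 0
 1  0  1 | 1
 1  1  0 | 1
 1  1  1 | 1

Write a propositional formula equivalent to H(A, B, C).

H(A, B, C) = not (((not A and not B) and not C) or ((A and not B) and not C))

There are just 2 zero rows: (0,0,0), (1,0,0). Their minterms are ¬A·¬B·¬C, A·¬B·¬C; the OR of those covers precisely the 0-outputs, and negating it yields H.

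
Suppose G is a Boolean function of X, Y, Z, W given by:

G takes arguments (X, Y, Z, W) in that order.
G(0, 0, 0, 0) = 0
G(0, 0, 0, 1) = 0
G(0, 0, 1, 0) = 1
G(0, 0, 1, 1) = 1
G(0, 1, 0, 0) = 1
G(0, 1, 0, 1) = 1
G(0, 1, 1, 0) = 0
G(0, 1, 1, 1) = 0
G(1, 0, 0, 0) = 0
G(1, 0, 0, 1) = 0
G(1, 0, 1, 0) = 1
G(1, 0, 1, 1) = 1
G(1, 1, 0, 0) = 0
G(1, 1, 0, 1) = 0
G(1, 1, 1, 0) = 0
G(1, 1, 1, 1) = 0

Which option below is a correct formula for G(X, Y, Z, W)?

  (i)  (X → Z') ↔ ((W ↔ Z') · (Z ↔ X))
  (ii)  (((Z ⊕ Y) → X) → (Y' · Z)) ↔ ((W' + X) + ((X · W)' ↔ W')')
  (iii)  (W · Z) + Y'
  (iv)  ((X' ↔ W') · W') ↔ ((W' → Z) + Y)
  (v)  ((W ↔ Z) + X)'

(i) fails at (0,0,0,1): the formula yields 1, G is 0.
(iii) fails at (0,0,0,0): the formula yields 1, G is 0.
(iv) fails at (0,0,1,1): the formula yields 0, G is 1.
(v) fails at (0,0,0,1): the formula yields 1, G is 0.
That leaves (ii). Evaluating it on every row reproduces the table of G exactly.

ii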